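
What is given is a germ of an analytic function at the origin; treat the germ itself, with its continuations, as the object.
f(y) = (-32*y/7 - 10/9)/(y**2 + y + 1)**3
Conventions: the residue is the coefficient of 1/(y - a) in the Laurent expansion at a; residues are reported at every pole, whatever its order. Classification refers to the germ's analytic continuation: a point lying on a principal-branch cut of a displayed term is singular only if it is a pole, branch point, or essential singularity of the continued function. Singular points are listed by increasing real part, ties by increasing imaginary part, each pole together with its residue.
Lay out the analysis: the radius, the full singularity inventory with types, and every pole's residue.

Denominator factor (y**2 + y + 1)^3: discriminant -3, complex-conjugate roots (-1/2) + ((1/2)*sqrt(3))*i and (-1/2) - ((1/2)*sqrt(3))*i; poles of order 3, moduli 1 and 1.
The radius of convergence is the smallest modulus among the singular points: 1.
The factor y**2 + y + 1 splits as (y - a)(y - a') with a = (-1/2) - ((1/2)*sqrt(3))*i, a' = (-1/2) + ((1/2)*sqrt(3))*i. At the order-3 pole a set g(y) = (y - a)^3*f(y) = [-32*y/7 - 10/9] / (y - a')^3.
Order-3 pole: residue = g''(a)/2; g''((-1/2) - ((1/2)*sqrt(3))*i) = ((296/567)*sqrt(3))*i, so the residue is ((148/567)*sqrt(3))*i.
The factor y**2 + y + 1 splits as (y - a)(y - a') with a = (-1/2) + ((1/2)*sqrt(3))*i, a' = (-1/2) - ((1/2)*sqrt(3))*i. At the order-3 pole a set g(y) = (y - a)^3*f(y) = [-32*y/7 - 10/9] / (y - a')^3.
Order-3 pole: residue = g''(a)/2; g''((-1/2) + ((1/2)*sqrt(3))*i) = -((296/567)*sqrt(3))*i, so the residue is -((148/567)*sqrt(3))*i.
List the singular points by increasing real part (a conjugate pair: the negative imaginary part first).

Radius of convergence at 0: 1.
At (-1/2) - ((1/2)*sqrt(3))*i: a pole of order 3; residue ((148/567)*sqrt(3))*i.
At (-1/2) + ((1/2)*sqrt(3))*i: a pole of order 3; residue -((148/567)*sqrt(3))*i.


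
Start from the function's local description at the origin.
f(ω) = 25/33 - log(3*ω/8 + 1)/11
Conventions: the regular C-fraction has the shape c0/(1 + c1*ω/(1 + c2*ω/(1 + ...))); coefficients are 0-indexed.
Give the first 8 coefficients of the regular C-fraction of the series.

Taylor coefficients (expand at 0): a_0 = 25/33, a_1 = -3/88, a_2 = 9/1408, a_3 = -9/5632, a_4 = 81/180224, a_5 = -243/1802240, a_6 = 243/5767168, a_7 = -2187/161480704.
c0 = a_0 = 25/33. Peel one level at a time: if S = 1 + c*ω/S' with S'(0) = 1, then c is the ω-coefficient of S and S' = c*ω/(S - 1).
S_1 = c0/f = 1 + (9/200)*ω + (-513/80000)*ω^2 + ...; c1 = 9/200.
S_2 = c1*ω/(S_1 - 1) = 1 + (57/400)*ω + (-3/256)*ω^2 + ...; c2 = 57/400.
S_3 = c2*ω/(S_2 - 1) = 1 + (25/304)*ω + (-25/2888)*ω^2 + ...; c3 = 25/304.
S_4 = c3*ω/(S_3 - 1) = 1 + (2/19)*ω + (-3/320)*ω^2 + ...; c4 = 2/19.
S_5 = c4*ω/(S_4 - 1) = 1 + (57/640)*ω + (-3591/409600)*ω^2 + ...; c5 = 57/640.
S_6 = c5*ω/(S_5 - 1) = 1 + (63/640)*ω + (-81/8960)*ω^2 + ...; c6 = 63/640.
S_7 = c6*ω/(S_6 - 1) = 1 + (9/98)*ω + ...; c7 = 9/98.

The regular C-fraction coefficients are [25/33, 9/200, 57/400, 25/304, 2/19, 57/640, 63/640, 9/98].


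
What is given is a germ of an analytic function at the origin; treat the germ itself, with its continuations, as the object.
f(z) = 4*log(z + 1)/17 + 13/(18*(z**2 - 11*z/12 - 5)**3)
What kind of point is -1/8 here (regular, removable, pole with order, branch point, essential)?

Denominator factors: z**2 - 11*z/12 - 5 = -935/192 at z = -1/8 — none vanishes.
Branch term log(1 - z/(-1)): argument at -1/8 is 7/8, nonzero, so -1/8 is not its branch point (a point on a principal cut is still regular for the continued germ).
So the germ continues analytically to -1/8.

The point is a regular point.


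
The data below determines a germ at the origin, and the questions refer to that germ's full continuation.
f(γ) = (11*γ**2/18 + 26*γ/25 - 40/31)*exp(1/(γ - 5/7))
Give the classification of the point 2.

The point is a regular point.

There is no denominator, hence no pole anywhere.
The essential point of exp(1/(γ - (5/7))) is 5/7, not 2.
So the germ continues analytically to 2.


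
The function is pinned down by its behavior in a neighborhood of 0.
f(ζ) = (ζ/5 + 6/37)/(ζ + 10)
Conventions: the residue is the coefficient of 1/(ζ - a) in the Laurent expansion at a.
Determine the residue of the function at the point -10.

At the order-1 pole -10 set g(ζ) = (ζ - (-10))*f(ζ) = ζ/5 + 6/37.
Simple pole: residue = g(a) at a = -10, which is -68/37.

The residue is -68/37.


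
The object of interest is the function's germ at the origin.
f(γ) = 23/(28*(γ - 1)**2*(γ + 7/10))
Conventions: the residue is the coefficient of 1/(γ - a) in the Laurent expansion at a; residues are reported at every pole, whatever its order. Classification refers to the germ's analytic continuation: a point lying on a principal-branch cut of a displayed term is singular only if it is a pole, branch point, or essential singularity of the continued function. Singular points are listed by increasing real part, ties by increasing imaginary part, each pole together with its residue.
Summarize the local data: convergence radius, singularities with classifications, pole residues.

Denominator factor (γ - 1)^2: pole of order 2 at 1, modulus 1.
Denominator factor (γ + 7/10): pole of order 1 at -7/10, modulus 7/10.
The radius of convergence is the smallest modulus among the singular points: 7/10.
At the order-1 pole -7/10 set g(γ) = (γ - (-7/10))*f(γ) = 23/(28*(γ - 1)**2).
Simple pole: residue = g(a) at a = -7/10, which is 575/2023.
At the order-2 pole 1 set g(γ) = (γ - (1))^2*f(γ) = 23/(28*(γ + 7/10)).
Order-2 pole: residue = g'(a); g'(1) = -575/2023, so the residue is -575/2023.
List the singular points by increasing real part (a conjugate pair: the negative imaginary part first).

Radius of convergence at 0: 7/10.
At -7/10: a pole of order 1; residue 575/2023.
At 1: a pole of order 2; residue -575/2023.


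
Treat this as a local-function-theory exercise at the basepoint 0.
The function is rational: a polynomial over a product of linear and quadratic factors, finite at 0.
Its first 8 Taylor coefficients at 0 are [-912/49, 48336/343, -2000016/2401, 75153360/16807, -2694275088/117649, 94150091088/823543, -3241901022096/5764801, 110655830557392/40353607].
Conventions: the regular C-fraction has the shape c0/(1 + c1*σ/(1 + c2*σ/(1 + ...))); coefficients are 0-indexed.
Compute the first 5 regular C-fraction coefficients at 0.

Taylor coefficients (read off): a_0 = -912/49, a_1 = 48336/343, a_2 = -2000016/2401, a_3 = 75153360/16807, a_4 = -2694275088/117649.
c0 = a_0 = -912/49. Peel one level at a time: if S = 1 + c*σ/S' with S'(0) = 1, then c is the σ-coefficient of S and S' = c*σ/(S - 1).
S_1 = c0/f = 1 + (53/7)*σ + (88/7)*σ^2 + ...; c1 = 53/7.
S_2 = c1*σ/(S_1 - 1) = 1 + (-88/53)*σ + (9016/2809)*σ^2 + ...; c2 = -88/53.
S_3 = c2*σ/(S_2 - 1) = 1 + (1127/583)*σ + (9/121)*σ^2 + ...; c3 = 1127/583.
S_4 = c3*σ/(S_3 - 1) = 1 + (-477/12397)*σ + ...; c4 = -477/12397.

The regular C-fraction coefficients are [-912/49, 53/7, -88/53, 1127/583, -477/12397].


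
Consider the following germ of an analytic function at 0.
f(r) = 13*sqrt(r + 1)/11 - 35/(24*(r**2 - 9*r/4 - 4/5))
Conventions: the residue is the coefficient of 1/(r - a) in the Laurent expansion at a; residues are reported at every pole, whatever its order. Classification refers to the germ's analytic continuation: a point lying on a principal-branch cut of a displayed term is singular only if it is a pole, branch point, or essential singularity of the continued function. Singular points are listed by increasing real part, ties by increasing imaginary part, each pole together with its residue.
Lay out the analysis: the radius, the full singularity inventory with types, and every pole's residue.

Denominator factor (r**2 - 9*r/4 - 4/5): discriminant 661/80, real irrational roots 9/8 + (1/40)*sqrt(3305) and 9/8 - (1/40)*sqrt(3305); poles of order 1, moduli 9/8 + (1/40)*sqrt(3305) and -9/8 + (1/40)*sqrt(3305).
Branch term (13/11)*sqrt(1 - r/(-1)): its argument vanishes at r = -1, a square-root branch point, modulus 1.
The radius of convergence is the smallest modulus among the singular points: -9/8 + (1/40)*sqrt(3305).
The branch term is analytic at 9/8 - (1/40)*sqrt(3305) and contributes nothing to the residue; only the rational part matters.
The factor r**2 - 9*r/4 - 4/5 splits as (r - a)(r - a') with a = 9/8 - (1/40)*sqrt(3305), a' = 9/8 + (1/40)*sqrt(3305). At the order-1 pole a set g(r) = (r - a)*(rational part) = [-35/24] / (r - a').
Simple pole: residue = g(a) at a = 9/8 - (1/40)*sqrt(3305), which is (35/3966)*sqrt(3305).
The branch term is analytic at 9/8 + (1/40)*sqrt(3305) and contributes nothing to the residue; only the rational part matters.
The factor r**2 - 9*r/4 - 4/5 splits as (r - a)(r - a') with a = 9/8 + (1/40)*sqrt(3305), a' = 9/8 - (1/40)*sqrt(3305). At the order-1 pole a set g(r) = (r - a)*(rational part) = [-35/24] / (r - a').
Simple pole: residue = g(a) at a = 9/8 + (1/40)*sqrt(3305), which is -(35/3966)*sqrt(3305).
List the singular points by increasing real part (a conjugate pair: the negative imaginary part first).

Radius of convergence at 0: -9/8 + (1/40)*sqrt(3305).
At -1: an algebraic (square-root) branch point.
At 9/8 - (1/40)*sqrt(3305): a pole of order 1; residue (35/3966)*sqrt(3305).
At 9/8 + (1/40)*sqrt(3305): a pole of order 1; residue -(35/3966)*sqrt(3305).


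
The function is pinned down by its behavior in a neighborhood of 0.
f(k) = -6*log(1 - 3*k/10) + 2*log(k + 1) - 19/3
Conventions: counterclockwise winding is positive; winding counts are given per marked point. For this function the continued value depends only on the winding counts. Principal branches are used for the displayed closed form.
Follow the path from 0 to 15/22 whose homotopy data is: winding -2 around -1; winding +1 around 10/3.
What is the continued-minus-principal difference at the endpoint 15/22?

Continued minus principal equals -(20)*pi*i.

The rational part is single-valued and drops out of the difference; each branch term changes only by its own monodromy.
(-6)*log(1 - k/(10/3)): each positive loop around 10/3 adds 2*pi*i to the log, so winding +1 contributes (-6)*(1)*2*pi*i = -(12)*pi*i.
(2)*log(1 - k/(-1)): each positive loop around -1 adds 2*pi*i to the log, so winding -2 contributes (2)*(-2)*2*pi*i = -(8)*pi*i.
Summing the contributions at k = 15/22 gives -(20)*pi*i.


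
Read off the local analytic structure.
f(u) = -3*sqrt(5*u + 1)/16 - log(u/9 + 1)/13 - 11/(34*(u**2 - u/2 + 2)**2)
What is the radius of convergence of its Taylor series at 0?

The radius of convergence is 1/5.

Denominator factor (u**2 - u/2 + 2)^2: discriminant -31/4, complex-conjugate roots (1/4) + ((1/4)*sqrt(31))*i and (1/4) - ((1/4)*sqrt(31))*i; poles of order 2, moduli sqrt(2) and sqrt(2).
Branch term (-1/13)*log(1 - u/(-9)): its argument vanishes at u = -9, a logarithmic branch point, modulus 9.
Branch term (-3/16)*sqrt(1 - u/(-1/5)): its argument vanishes at u = -1/5, a square-root branch point, modulus 1/5.
The radius of convergence is the smallest modulus among the singular points: 1/5.


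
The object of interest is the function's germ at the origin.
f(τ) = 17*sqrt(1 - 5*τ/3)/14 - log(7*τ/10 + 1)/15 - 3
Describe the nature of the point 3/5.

The point is an algebraic (square-root) branch point.

The term (17/14)*sqrt(1 - τ/(3/5)) has argument 1 - 3/5/(3/5) = 0 at 3/5: a square-root (algebraic, two-sheeted) branch point; the remaining terms are analytic or single-valued there.


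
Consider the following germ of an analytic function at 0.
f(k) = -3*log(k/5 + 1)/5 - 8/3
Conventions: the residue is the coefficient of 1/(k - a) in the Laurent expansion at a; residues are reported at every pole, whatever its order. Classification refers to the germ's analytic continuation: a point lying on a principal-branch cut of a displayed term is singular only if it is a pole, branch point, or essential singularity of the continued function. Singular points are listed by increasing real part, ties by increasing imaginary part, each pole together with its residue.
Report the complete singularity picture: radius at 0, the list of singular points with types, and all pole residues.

Branch term (-3/5)*log(1 - k/(-5)): its argument vanishes at k = -5, a logarithmic branch point, modulus 5.
The radius of convergence is the smallest modulus among the singular points: 5.

Radius of convergence at 0: 5.
At -5: a logarithmic branch point.


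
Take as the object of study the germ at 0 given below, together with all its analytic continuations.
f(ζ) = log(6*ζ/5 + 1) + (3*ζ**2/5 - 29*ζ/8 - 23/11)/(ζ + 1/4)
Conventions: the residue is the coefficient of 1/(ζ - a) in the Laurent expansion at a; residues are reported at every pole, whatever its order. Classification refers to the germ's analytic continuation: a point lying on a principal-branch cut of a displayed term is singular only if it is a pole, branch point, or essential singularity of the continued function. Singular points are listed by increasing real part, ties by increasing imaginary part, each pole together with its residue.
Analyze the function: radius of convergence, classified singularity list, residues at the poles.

Radius of convergence at 0: 1/4.
At -5/6: a logarithmic branch point.
At -1/4: a pole of order 1; residue -2019/1760.

Denominator factor (ζ + 1/4): pole of order 1 at -1/4, modulus 1/4.
Branch term (1)*log(1 - ζ/(-5/6)): its argument vanishes at ζ = -5/6, a logarithmic branch point, modulus 5/6.
The radius of convergence is the smallest modulus among the singular points: 1/4.
The branch term is analytic at -1/4 and contributes nothing to the residue; only the rational part matters.
At the order-1 pole -1/4 set g(ζ) = (ζ - (-1/4))*(rational part) = 3*ζ**2/5 - 29*ζ/8 - 23/11.
Simple pole: residue = g(a) at a = -1/4, which is -2019/1760.
List the singular points by increasing real part (a conjugate pair: the negative imaginary part first).


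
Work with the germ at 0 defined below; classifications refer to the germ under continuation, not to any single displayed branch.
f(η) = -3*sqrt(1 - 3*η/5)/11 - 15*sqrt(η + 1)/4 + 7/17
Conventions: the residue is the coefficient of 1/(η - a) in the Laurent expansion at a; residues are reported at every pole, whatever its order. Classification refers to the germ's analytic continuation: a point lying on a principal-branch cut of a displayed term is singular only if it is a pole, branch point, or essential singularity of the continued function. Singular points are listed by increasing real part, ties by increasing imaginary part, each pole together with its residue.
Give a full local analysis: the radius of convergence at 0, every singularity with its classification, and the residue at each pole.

Radius of convergence at 0: 1.
At -1: an algebraic (square-root) branch point.
At 5/3: an algebraic (square-root) branch point.

Branch term (-3/11)*sqrt(1 - η/(5/3)): its argument vanishes at η = 5/3, a square-root branch point, modulus 5/3.
Branch term (-15/4)*sqrt(1 - η/(-1)): its argument vanishes at η = -1, a square-root branch point, modulus 1.
The radius of convergence is the smallest modulus among the singular points: 1.
List the singular points by increasing real part (a conjugate pair: the negative imaginary part first).


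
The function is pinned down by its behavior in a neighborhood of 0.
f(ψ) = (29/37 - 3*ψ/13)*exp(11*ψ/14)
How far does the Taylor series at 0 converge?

The radius of convergence is infinite.

The factor exp(11*ψ/14) is entire and contributes no finite singular point.
The polynomial part has no poles.
No finite singular points: the Taylor series at 0 converges everywhere.


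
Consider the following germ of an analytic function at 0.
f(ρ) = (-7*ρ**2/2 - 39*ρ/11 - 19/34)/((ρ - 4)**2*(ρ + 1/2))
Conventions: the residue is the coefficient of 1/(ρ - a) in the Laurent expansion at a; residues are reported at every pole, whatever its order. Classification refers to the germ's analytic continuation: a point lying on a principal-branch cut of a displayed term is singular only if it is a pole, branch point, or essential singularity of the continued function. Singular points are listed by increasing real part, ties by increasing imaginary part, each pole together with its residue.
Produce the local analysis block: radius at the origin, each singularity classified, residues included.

Denominator factor (ρ + 1/2): pole of order 1 at -1/2, modulus 1/2.
Denominator factor (ρ - 4)^2: pole of order 2 at 4, modulus 4.
The radius of convergence is the smallest modulus among the singular points: 1/2.
At the order-1 pole -1/2 set g(ρ) = (ρ - (-1/2))*f(ρ) = (-7*ρ**2/2 - 39*ρ/11 - 19/34)/(ρ - 4)**2.
Simple pole: residue = g(a) at a = -1/2, which is 169/10098.
At the order-2 pole 4 set g(ρ) = (ρ - (4))^2*f(ρ) = (-7*ρ**2/2 - 39*ρ/11 - 19/34)/(ρ + 1/2).
Order-2 pole: residue = g'(a); g'(4) = -17756/5049, so the residue is -17756/5049.
List the singular points by increasing real part (a conjugate pair: the negative imaginary part first).

Radius of convergence at 0: 1/2.
At -1/2: a pole of order 1; residue 169/10098.
At 4: a pole of order 2; residue -17756/5049.


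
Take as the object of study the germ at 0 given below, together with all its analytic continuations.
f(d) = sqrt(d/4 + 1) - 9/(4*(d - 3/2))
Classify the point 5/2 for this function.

The point is a regular point.

Denominator factors: d - 3/2 = 1 at d = 5/2 — none vanishes.
Branch term sqrt(1 - d/(-4)): argument at 5/2 is 13/8, nonzero, so 5/2 is not its branch point (a point on a principal cut is still regular for the continued germ).
So the germ continues analytically to 5/2.


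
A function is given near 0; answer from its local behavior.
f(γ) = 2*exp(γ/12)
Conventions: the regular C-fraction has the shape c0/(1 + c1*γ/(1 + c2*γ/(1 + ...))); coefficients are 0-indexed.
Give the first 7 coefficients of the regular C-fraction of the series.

Taylor coefficients (expand at 0): a_0 = 2, a_1 = 1/6, a_2 = 1/144, a_3 = 1/5184, a_4 = 1/248832, a_5 = 1/14929920, a_6 = 1/1074954240.
c0 = a_0 = 2. Peel one level at a time: if S = 1 + c*γ/S' with S'(0) = 1, then c is the γ-coefficient of S and S' = c*γ/(S - 1).
S_1 = c0/f = 1 + (-1/12)*γ + (1/288)*γ^2 + ...; c1 = -1/12.
S_2 = c1*γ/(S_1 - 1) = 1 + (1/24)*γ + (1/1728)*γ^2 + ...; c2 = 1/24.
S_3 = c2*γ/(S_2 - 1) = 1 + (-1/72)*γ + (1/5184)*γ^2 + ...; c3 = -1/72.
S_4 = c3*γ/(S_3 - 1) = 1 + (1/72)*γ + (1/8640)*γ^2 + ...; c4 = 1/72.
S_5 = c4*γ/(S_4 - 1) = 1 + (-1/120)*γ + (1/14400)*γ^2 + ...; c5 = -1/120.
S_6 = c5*γ/(S_5 - 1) = 1 + (1/120)*γ + ...; c6 = 1/120.

The regular C-fraction coefficients are [2, -1/12, 1/24, -1/72, 1/72, -1/120, 1/120].


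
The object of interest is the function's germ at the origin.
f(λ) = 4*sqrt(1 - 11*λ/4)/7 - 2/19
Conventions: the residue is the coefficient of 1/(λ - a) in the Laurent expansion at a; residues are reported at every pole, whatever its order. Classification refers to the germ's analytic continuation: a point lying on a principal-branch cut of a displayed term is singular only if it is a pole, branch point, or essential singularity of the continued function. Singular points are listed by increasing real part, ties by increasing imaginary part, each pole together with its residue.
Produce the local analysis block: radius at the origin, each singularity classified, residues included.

Radius of convergence at 0: 4/11.
At 4/11: an algebraic (square-root) branch point.

Branch term (4/7)*sqrt(1 - λ/(4/11)): its argument vanishes at λ = 4/11, a square-root branch point, modulus 4/11.
The radius of convergence is the smallest modulus among the singular points: 4/11.


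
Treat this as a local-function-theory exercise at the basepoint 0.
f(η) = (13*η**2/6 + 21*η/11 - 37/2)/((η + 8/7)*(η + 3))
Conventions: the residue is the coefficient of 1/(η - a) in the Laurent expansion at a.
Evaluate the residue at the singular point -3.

At the order-1 pole -3 set g(η) = (η - (-3))*f(η) = (13*η**2/6 + 21*η/11 - 37/2)/(η + 8/7).
Simple pole: residue = g(a) at a = -3, which is 28/11.

The residue is 28/11.


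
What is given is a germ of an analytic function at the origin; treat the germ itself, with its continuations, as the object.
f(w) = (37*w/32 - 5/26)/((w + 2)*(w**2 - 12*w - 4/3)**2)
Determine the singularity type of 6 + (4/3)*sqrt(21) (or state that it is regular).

The point is a pole of order 2.

The denominator factor w**2 - 12*w - 4/3 vanishes at 6 + (4/3)*sqrt(21) and appears to the power 2; the numerator there equals 1403/208 + (37/24)*sqrt(21), nonzero, and no other factor vanishes.
Hence a pole whose order is the multiplicity, 2.


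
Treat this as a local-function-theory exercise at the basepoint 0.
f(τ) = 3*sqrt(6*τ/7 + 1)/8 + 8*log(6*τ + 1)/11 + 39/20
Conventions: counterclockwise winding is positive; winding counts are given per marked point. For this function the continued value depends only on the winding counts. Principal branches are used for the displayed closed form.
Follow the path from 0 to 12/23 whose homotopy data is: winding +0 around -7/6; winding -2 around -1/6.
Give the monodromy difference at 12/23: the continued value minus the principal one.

Continued minus principal equals -(32/11)*pi*i.

The rational part is single-valued and drops out of the difference; each branch term changes only by its own monodromy.
(3/8)*sqrt(1 - τ/(-7/6)): winding +0 is even, the square root returns to the same sheet, contribution 0.
(8/11)*log(1 - τ/(-1/6)): each positive loop around -1/6 adds 2*pi*i to the log, so winding -2 contributes (8/11)*(-2)*2*pi*i = -(32/11)*pi*i.
Summing the contributions at τ = 12/23 gives -(32/11)*pi*i.


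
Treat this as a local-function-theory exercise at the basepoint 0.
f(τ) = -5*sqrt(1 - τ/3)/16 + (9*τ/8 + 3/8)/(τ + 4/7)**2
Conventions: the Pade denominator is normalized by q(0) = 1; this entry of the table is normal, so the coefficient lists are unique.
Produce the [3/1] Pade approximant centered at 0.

Taylor coefficients needed (expand at 0): a_0 = 107/128, a_1 = -401/768, a_2 = -27703/18432, a_3 = 194501/27648, a_4 = -53092913/2654208.
Write the denominator as Q(τ) = 1 + q1*τ. Requiring Q*f - P = O(τ^5) with deg P <= 3 kills the coefficients of τ^4..τ^4 in Q*f:
  τ^4: a_4 + q1*a_3 = 0, i.e. -53092913/2654208 + (194501/27648)*q1 = 0.
Solving this linear system: q1 = 53092913/18672096.
The numerator is Q*f truncated at degree 3: P0 = a_0 = 107/128; P1 = a_1 + q1*a_0 = 1477674425/796676096; P2 = a_2 + q1*a_1 = -14281100975/4780056576; P3 = a_3 + q1*a_2 = 950327927225/344164073472.

The Pade approximant has numerator coefficients [107/128, 1477674425/796676096, -14281100975/4780056576, 950327927225/344164073472]; denominator coefficients [1, 53092913/18672096].


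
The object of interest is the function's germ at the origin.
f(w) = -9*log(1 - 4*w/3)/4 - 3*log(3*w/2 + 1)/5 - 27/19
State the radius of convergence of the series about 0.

The radius of convergence is 2/3.

Branch term (-3/5)*log(1 - w/(-2/3)): its argument vanishes at w = -2/3, a logarithmic branch point, modulus 2/3.
Branch term (-9/4)*log(1 - w/(3/4)): its argument vanishes at w = 3/4, a logarithmic branch point, modulus 3/4.
The radius of convergence is the smallest modulus among the singular points: 2/3.


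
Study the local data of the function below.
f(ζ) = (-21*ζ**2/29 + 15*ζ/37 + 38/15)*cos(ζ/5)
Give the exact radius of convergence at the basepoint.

The radius of convergence is infinite.

The factor cos(ζ/5) is entire and contributes no finite singular point.
The polynomial part has no poles.
No finite singular points: the Taylor series at 0 converges everywhere.


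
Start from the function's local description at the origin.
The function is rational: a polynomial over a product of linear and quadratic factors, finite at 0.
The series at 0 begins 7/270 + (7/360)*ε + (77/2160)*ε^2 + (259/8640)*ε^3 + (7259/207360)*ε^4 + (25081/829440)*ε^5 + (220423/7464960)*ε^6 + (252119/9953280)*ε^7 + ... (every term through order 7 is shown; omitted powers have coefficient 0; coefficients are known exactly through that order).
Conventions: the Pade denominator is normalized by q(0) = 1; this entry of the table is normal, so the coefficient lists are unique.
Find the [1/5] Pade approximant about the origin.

The Pade approximant has numerator coefficients [7/270, -14/1215]; denominator coefficients [1, -43/36, -23/48, 487/576, 1/18, -11/54].

Taylor coefficients needed (read off): a_0 = 7/270, a_1 = 7/360, a_2 = 77/2160, a_3 = 259/8640, a_4 = 7259/207360, a_5 = 25081/829440, a_6 = 220423/7464960.
Write the denominator as Q(ε) = 1 + q1*ε + q2*ε^2 + q3*ε^3 + q4*ε^4 + q5*ε^5. Requiring Q*f - P = O(ε^7) with deg P <= 1 kills the coefficients of ε^2..ε^6 in Q*f:
  ε^2: a_2 + q1*a_1 + q2*a_0 = 0, i.e. 77/2160 + (7/360)*q1 + (7/270)*q2 = 0.
  ε^3: a_3 + q1*a_2 + q2*a_1 + q3*a_0 = 0, i.e. 259/8640 + (77/2160)*q1 + (7/360)*q2 + (7/270)*q3 = 0.
  ε^4: a_4 + q1*a_3 + q2*a_2 + q3*a_1 + q4*a_0 = 0, i.e. 7259/207360 + (259/8640)*q1 + (77/2160)*q2 + (7/360)*q3 + (7/270)*q4 = 0.
  ε^5: a_5 + q1*a_4 + q2*a_3 + q3*a_2 + q4*a_1 + q5*a_0 = 0, i.e. 25081/829440 + (7259/207360)*q1 + (259/8640)*q2 + (77/2160)*q3 + (7/360)*q4 + (7/270)*q5 = 0.
  ε^6: a_6 + q1*a_5 + q2*a_4 + q3*a_3 + q4*a_2 + q5*a_1 = 0, i.e. 220423/7464960 + (25081/829440)*q1 + (7259/207360)*q2 + (259/8640)*q3 + (77/2160)*q4 + (7/360)*q5 = 0.
Solving this linear system: q1 = -43/36, q2 = -23/48, q3 = 487/576, q4 = 1/18, q5 = -11/54.
The numerator is Q*f truncated at degree 1: P0 = a_0 = 7/270; P1 = a_1 + q1*a_0 = -14/1215.


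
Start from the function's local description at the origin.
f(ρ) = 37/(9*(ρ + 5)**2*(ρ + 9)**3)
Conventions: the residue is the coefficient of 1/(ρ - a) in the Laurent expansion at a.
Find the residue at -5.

The residue is -37/768.

At the order-2 pole -5 set g(ρ) = (ρ - (-5))^2*f(ρ) = 37/(9*(ρ + 9)**3).
Order-2 pole: residue = g'(a); g'(-5) = -37/768, so the residue is -37/768.


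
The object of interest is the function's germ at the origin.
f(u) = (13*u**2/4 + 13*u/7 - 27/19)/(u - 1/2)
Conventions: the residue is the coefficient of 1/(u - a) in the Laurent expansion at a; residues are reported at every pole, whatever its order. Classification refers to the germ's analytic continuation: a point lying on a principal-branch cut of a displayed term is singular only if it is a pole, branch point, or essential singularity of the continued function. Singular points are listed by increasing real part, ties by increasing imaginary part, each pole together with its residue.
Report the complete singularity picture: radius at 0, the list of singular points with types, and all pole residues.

Radius of convergence at 0: 1/2.
At 1/2: a pole of order 1; residue 681/2128.

Denominator factor (u - 1/2): pole of order 1 at 1/2, modulus 1/2.
The radius of convergence is the smallest modulus among the singular points: 1/2.
At the order-1 pole 1/2 set g(u) = (u - (1/2))*f(u) = 13*u**2/4 + 13*u/7 - 27/19.
Simple pole: residue = g(a) at a = 1/2, which is 681/2128.


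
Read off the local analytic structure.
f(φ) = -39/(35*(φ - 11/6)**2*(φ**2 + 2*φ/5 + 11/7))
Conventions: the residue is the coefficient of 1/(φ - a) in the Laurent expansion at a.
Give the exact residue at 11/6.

At the order-2 pole 11/6 set g(φ) = (φ - (11/6))^2*f(φ) = -39/(35*(φ**2 + 2*φ/5 + 11/7)).
Order-2 pole: residue = g'(a); g'(11/6) = 7194096/50965321, so the residue is 7194096/50965321.

The residue is 7194096/50965321.


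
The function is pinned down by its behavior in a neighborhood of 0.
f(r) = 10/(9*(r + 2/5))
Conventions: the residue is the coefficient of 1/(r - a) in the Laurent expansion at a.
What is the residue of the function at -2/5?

The residue is 10/9.

At the order-1 pole -2/5 set g(r) = (r - (-2/5))*f(r) = 10/9.
Simple pole: residue = g(a) at a = -2/5, which is 10/9.


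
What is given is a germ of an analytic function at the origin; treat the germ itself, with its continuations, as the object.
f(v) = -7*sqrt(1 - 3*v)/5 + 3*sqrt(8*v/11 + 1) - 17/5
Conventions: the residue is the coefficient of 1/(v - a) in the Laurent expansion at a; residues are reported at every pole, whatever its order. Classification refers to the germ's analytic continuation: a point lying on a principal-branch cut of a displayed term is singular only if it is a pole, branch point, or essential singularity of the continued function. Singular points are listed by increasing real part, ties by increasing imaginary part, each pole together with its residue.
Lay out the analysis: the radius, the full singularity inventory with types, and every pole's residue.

Branch term (3)*sqrt(1 - v/(-11/8)): its argument vanishes at v = -11/8, a square-root branch point, modulus 11/8.
Branch term (-7/5)*sqrt(1 - v/(1/3)): its argument vanishes at v = 1/3, a square-root branch point, modulus 1/3.
The radius of convergence is the smallest modulus among the singular points: 1/3.
List the singular points by increasing real part (a conjugate pair: the negative imaginary part first).

Radius of convergence at 0: 1/3.
At -11/8: an algebraic (square-root) branch point.
At 1/3: an algebraic (square-root) branch point.


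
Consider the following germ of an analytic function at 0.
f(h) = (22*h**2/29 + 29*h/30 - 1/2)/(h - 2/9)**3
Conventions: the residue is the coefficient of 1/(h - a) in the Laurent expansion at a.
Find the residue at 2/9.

At the order-3 pole 2/9 set g(h) = (h - (2/9))^3*f(h) = 22*h**2/29 + 29*h/30 - 1/2.
Order-3 pole: residue = g''(a)/2; g''(2/9) = 44/29, so the residue is 22/29.

The residue is 22/29.


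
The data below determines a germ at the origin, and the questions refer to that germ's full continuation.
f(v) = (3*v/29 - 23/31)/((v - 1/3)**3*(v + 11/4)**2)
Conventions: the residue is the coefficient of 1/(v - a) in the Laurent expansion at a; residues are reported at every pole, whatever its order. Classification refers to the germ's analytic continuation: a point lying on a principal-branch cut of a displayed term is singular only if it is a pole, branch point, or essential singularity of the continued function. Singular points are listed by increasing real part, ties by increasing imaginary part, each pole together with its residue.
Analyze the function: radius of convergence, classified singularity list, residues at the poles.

Radius of convergence at 0: 1/3.
At -11/4: a pole of order 2; residue 51456384/1684870739.
At 1/3: a pole of order 3; residue -51456384/1684870739.

Denominator factor (v + 11/4)^2: pole of order 2 at -11/4, modulus 11/4.
Denominator factor (v - 1/3)^3: pole of order 3 at 1/3, modulus 1/3.
The radius of convergence is the smallest modulus among the singular points: 1/3.
At the order-2 pole -11/4 set g(v) = (v - (-11/4))^2*f(v) = (3*v/29 - 23/31)/(v - 1/3)**3.
Order-2 pole: residue = g'(a); g'(-11/4) = 51456384/1684870739, so the residue is 51456384/1684870739.
At the order-3 pole 1/3 set g(v) = (v - (1/3))^3*f(v) = (3*v/29 - 23/31)/(v + 11/4)**2.
Order-3 pole: residue = g''(a)/2; g''(1/3) = -102912768/1684870739, so the residue is -51456384/1684870739.
List the singular points by increasing real part (a conjugate pair: the negative imaginary part first).


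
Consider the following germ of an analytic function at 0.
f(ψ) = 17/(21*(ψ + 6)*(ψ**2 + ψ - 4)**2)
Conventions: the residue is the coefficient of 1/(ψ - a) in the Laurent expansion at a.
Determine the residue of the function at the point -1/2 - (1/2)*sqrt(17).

The factor ψ**2 + ψ - 4 splits as (ψ - a)(ψ - a') with a = -1/2 - (1/2)*sqrt(17), a' = -1/2 + (1/2)*sqrt(17). At the order-2 pole a set g(ψ) = (ψ - a)^2*f(ψ) = [17/(21*(ψ + 6))] / (ψ - a')^2.
Order-2 pole: residue = g'(a); g'(-1/2 - (1/2)*sqrt(17)) = -17/28392 + (55/68952)*sqrt(17), so the residue is -17/28392 + (55/68952)*sqrt(17).

The residue is -17/28392 + (55/68952)*sqrt(17).


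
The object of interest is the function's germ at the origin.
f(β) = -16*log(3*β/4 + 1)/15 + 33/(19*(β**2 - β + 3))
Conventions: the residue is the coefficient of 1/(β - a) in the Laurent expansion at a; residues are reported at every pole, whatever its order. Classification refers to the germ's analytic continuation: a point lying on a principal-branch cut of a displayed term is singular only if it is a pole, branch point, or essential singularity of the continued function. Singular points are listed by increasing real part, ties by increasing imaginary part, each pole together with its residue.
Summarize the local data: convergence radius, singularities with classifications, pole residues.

Radius of convergence at 0: 4/3.
At -4/3: a logarithmic branch point.
At (1/2) - ((1/2)*sqrt(11))*i: a pole of order 1; residue ((3/19)*sqrt(11))*i.
At (1/2) + ((1/2)*sqrt(11))*i: a pole of order 1; residue -((3/19)*sqrt(11))*i.

Denominator factor (β**2 - β + 3): discriminant -11, complex-conjugate roots (1/2) + ((1/2)*sqrt(11))*i and (1/2) - ((1/2)*sqrt(11))*i; poles of order 1, moduli sqrt(3) and sqrt(3).
Branch term (-16/15)*log(1 - β/(-4/3)): its argument vanishes at β = -4/3, a logarithmic branch point, modulus 4/3.
The radius of convergence is the smallest modulus among the singular points: 4/3.
The branch term is analytic at (1/2) - ((1/2)*sqrt(11))*i and contributes nothing to the residue; only the rational part matters.
The factor β**2 - β + 3 splits as (β - a)(β - a') with a = (1/2) - ((1/2)*sqrt(11))*i, a' = (1/2) + ((1/2)*sqrt(11))*i. At the order-1 pole a set g(β) = (β - a)*(rational part) = [33/19] / (β - a').
Simple pole: residue = g(a) at a = (1/2) - ((1/2)*sqrt(11))*i, which is ((3/19)*sqrt(11))*i.
The branch term is analytic at (1/2) + ((1/2)*sqrt(11))*i and contributes nothing to the residue; only the rational part matters.
The factor β**2 - β + 3 splits as (β - a)(β - a') with a = (1/2) + ((1/2)*sqrt(11))*i, a' = (1/2) - ((1/2)*sqrt(11))*i. At the order-1 pole a set g(β) = (β - a)*(rational part) = [33/19] / (β - a').
Simple pole: residue = g(a) at a = (1/2) + ((1/2)*sqrt(11))*i, which is -((3/19)*sqrt(11))*i.
List the singular points by increasing real part (a conjugate pair: the negative imaginary part first).


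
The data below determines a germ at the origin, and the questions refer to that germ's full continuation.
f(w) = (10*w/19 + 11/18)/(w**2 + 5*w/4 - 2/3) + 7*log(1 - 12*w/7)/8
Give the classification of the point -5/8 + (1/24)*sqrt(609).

The point is a pole of order 1.

The denominator factor w**2 + 5*w/4 - 2/3 vanishes at -5/8 + (1/24)*sqrt(609) and appears to the power 1; the numerator there equals 193/684 + (5/228)*sqrt(609), nonzero, and no other factor vanishes.
The branch terms are analytic at this point.
Hence a pole whose order is the multiplicity, 1.


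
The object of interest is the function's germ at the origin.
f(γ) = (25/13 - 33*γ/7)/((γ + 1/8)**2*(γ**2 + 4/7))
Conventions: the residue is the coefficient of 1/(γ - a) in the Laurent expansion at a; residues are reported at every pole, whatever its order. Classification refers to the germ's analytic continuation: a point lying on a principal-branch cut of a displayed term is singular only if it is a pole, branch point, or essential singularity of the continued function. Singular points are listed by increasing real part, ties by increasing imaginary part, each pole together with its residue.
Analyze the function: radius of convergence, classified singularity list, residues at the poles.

Denominator factor (γ + 1/8)^2: pole of order 2 at -1/8, modulus 1/8.
Denominator factor (γ**2 + 4/7): discriminant -16/7, complex-conjugate roots ((2/7)*sqrt(7))*i and -((2/7)*sqrt(7))*i; poles of order 1, moduli (2/7)*sqrt(7) and (2/7)*sqrt(7).
The radius of convergence is the smallest modulus among the singular points: 1/8.
At the order-2 pole -1/8 set g(γ) = (γ - (-1/8))^2*f(γ) = (25/13 - 33*γ/7)/(γ**2 + 4/7).
Order-2 pole: residue = g'(a); g'(-1/8) = -5582144/899197, so the residue is -5582144/899197.
The factor γ**2 + 4/7 splits as (γ - a)(γ - a') with a = -((2/7)*sqrt(7))*i, a' = ((2/7)*sqrt(7))*i. At the order-1 pole a set g(γ) = (γ - a)*f(γ) = [(25/13 - 33*γ/7)/(γ + 1/8)**2] / (γ - a').
Simple pole: residue = g(a) at a = -((2/7)*sqrt(7))*i, which is (2791072/899197) - ((1136496/899197)*sqrt(7))*i.
The factor γ**2 + 4/7 splits as (γ - a)(γ - a') with a = ((2/7)*sqrt(7))*i, a' = -((2/7)*sqrt(7))*i. At the order-1 pole a set g(γ) = (γ - a)*f(γ) = [(25/13 - 33*γ/7)/(γ + 1/8)**2] / (γ - a').
Simple pole: residue = g(a) at a = ((2/7)*sqrt(7))*i, which is (2791072/899197) + ((1136496/899197)*sqrt(7))*i.
List the singular points by increasing real part (a conjugate pair: the negative imaginary part first).

Radius of convergence at 0: 1/8.
At -1/8: a pole of order 2; residue -5582144/899197.
At -((2/7)*sqrt(7))*i: a pole of order 1; residue (2791072/899197) - ((1136496/899197)*sqrt(7))*i.
At ((2/7)*sqrt(7))*i: a pole of order 1; residue (2791072/899197) + ((1136496/899197)*sqrt(7))*i.


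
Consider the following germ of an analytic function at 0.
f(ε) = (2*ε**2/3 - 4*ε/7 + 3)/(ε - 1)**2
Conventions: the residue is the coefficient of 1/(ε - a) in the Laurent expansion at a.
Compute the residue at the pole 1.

At the order-2 pole 1 set g(ε) = (ε - (1))^2*f(ε) = 2*ε**2/3 - 4*ε/7 + 3.
Order-2 pole: residue = g'(a); g'(1) = 16/21, so the residue is 16/21.

The residue is 16/21.


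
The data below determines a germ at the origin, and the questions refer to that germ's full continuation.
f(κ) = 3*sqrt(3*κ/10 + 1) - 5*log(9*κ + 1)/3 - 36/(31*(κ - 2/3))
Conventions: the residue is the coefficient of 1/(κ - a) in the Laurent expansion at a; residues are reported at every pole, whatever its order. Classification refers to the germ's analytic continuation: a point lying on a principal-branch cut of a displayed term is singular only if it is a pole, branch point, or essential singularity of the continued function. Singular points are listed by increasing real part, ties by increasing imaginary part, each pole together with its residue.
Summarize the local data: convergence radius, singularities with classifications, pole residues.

Radius of convergence at 0: 1/9.
At -10/3: an algebraic (square-root) branch point.
At -1/9: a logarithmic branch point.
At 2/3: a pole of order 1; residue -36/31.

Denominator factor (κ - 2/3): pole of order 1 at 2/3, modulus 2/3.
Branch term (-5/3)*log(1 - κ/(-1/9)): its argument vanishes at κ = -1/9, a logarithmic branch point, modulus 1/9.
Branch term (3)*sqrt(1 - κ/(-10/3)): its argument vanishes at κ = -10/3, a square-root branch point, modulus 10/3.
The radius of convergence is the smallest modulus among the singular points: 1/9.
The branch terms are analytic at 2/3 and contribute nothing to the residue; only the rational part matters.
At the order-1 pole 2/3 set g(κ) = (κ - (2/3))*(rational part) = -36/31.
Simple pole: residue = g(a) at a = 2/3, which is -36/31.
List the singular points by increasing real part (a conjugate pair: the negative imaginary part first).


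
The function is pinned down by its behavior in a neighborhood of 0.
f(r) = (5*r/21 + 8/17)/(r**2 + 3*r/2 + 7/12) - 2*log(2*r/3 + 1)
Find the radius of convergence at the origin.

Denominator factor (r**2 + 3*r/2 + 7/12): discriminant -1/12, complex-conjugate roots (-3/4) + ((1/12)*sqrt(3))*i and (-3/4) - ((1/12)*sqrt(3))*i; poles of order 1, moduli (1/6)*sqrt(21) and (1/6)*sqrt(21).
Branch term (-2)*log(1 - r/(-3/2)): its argument vanishes at r = -3/2, a logarithmic branch point, modulus 3/2.
The radius of convergence is the smallest modulus among the singular points: (1/6)*sqrt(21).

The radius of convergence is (1/6)*sqrt(21).


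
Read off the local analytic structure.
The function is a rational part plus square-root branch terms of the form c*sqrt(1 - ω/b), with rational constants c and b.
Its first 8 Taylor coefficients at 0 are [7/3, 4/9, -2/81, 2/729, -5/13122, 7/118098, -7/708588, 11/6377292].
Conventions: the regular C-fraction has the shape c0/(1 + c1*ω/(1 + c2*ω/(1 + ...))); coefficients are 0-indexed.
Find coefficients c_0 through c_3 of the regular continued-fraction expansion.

Taylor coefficients (read off): a_0 = 7/3, a_1 = 4/9, a_2 = -2/81, a_3 = 2/729.
c0 = a_0 = 7/3. Peel one level at a time: if S = 1 + c*ω/S' with S'(0) = 1, then c is the ω-coefficient of S and S' = c*ω/(S - 1).
S_1 = c0/f = 1 + (-4/21)*ω + (62/1323)*ω^2 + ...; c1 = -4/21.
S_2 = c1*ω/(S_1 - 1) = 1 + (31/126)*ω + (-1/324)*ω^2 + ...; c2 = 31/126.
S_3 = c2*ω/(S_2 - 1) = 1 + (7/558)*ω + ...; c3 = 7/558.

The regular C-fraction coefficients are [7/3, -4/21, 31/126, 7/558].
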